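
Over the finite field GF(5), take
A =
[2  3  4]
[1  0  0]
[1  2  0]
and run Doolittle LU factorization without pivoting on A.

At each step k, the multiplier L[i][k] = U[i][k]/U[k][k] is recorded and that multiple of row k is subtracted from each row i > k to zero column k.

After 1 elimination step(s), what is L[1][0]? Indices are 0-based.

L[1][0] = 3

k=0: U[0][0]=2
  eliminate (1,0): mult=3, new row 1: (0, 1, 3); set L[1][0]=3
  eliminate (2,0): mult=3, new row 2: (0, 3, 3); set L[2][0]=3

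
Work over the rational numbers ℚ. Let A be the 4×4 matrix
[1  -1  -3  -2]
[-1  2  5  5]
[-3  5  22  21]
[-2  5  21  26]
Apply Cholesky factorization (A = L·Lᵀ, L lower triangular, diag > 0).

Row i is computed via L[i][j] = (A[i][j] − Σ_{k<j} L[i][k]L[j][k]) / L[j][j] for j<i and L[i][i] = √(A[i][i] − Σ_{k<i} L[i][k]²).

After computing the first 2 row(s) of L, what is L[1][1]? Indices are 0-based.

Step 1: L[0][0] = √(1) = 1.
  L[1][0] = (-1) / L[0][0] = -1.
Step 2: L[1][1] = √(1) = 1.

L[1][1] = 1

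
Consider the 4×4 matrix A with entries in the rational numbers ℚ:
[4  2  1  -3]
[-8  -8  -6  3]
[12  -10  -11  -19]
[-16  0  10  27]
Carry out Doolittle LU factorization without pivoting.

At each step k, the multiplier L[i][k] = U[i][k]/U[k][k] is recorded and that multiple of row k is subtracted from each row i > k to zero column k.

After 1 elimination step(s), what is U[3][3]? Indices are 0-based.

U[3][3] = 15

[col 0] pivot 4
  R1 -= -2*R0 → (0, -4, -4, -3)  (L[1][0] := -2)
  R2 -= 3*R0 → (0, -16, -14, -10)  (L[2][0] := 3)
  R3 -= -4*R0 → (0, 8, 14, 15)  (L[3][0] := -4)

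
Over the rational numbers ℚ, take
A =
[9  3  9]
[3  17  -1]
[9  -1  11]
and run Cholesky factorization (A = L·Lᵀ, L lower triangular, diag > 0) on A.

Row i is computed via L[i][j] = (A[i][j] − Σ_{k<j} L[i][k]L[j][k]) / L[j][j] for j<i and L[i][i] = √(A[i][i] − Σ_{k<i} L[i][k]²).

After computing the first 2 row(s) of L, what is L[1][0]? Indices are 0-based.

L[1][0] = 1

Step 1: L[0][0] = √(9) = 3.
  L[1][0] = (3) / L[0][0] = 1.
Step 2: L[1][1] = √(16) = 4.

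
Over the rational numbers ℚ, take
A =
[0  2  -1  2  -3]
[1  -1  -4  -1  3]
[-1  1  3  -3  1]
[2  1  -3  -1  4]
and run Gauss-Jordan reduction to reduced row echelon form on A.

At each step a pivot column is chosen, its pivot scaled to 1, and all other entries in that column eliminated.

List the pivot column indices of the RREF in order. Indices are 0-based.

pivot columns: 0, 1, 2, 3

[1] R0 <-> R1
[1] R0 /= 1  ⇒  (1, -1, -4, -1, 3)
     R2 -= -1·R0  ⇒  (0, 0, -1, -4, 4)
     R3 -= 2·R0  ⇒  (0, 3, 5, 1, -2)
[2] R1 /= 2  ⇒  (0, 1, -1/2, 1, -3/2)
     R0 -= -1·R1  ⇒  (1, 0, -9/2, 0, 3/2)
     R3 -= 3·R1  ⇒  (0, 0, 13/2, -2, 5/2)
[3] R2 /= -1  ⇒  (0, 0, 1, 4, -4)
     R0 -= -9/2·R2  ⇒  (1, 0, 0, 18, -33/2)
     R1 -= -1/2·R2  ⇒  (0, 1, 0, 3, -7/2)
     R3 -= 13/2·R2  ⇒  (0, 0, 0, -28, 57/2)
[4] R3 /= -28  ⇒  (0, 0, 0, 1, -57/56)
     R0 -= 18·R3  ⇒  (1, 0, 0, 0, 51/28)
     R1 -= 3·R3  ⇒  (0, 1, 0, 0, -25/56)
     R2 -= 4·R3  ⇒  (0, 0, 1, 0, 1/14)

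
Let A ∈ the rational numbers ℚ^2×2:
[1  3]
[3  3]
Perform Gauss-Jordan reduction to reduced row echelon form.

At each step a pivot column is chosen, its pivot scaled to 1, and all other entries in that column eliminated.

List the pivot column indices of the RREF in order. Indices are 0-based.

[1] R0 /= 1  ⇒  (1, 3)
     R1 -= 3·R0  ⇒  (0, -6)
[2] R1 /= -6  ⇒  (0, 1)
     R0 -= 3·R1  ⇒  (1, 0)

pivot columns: 0, 1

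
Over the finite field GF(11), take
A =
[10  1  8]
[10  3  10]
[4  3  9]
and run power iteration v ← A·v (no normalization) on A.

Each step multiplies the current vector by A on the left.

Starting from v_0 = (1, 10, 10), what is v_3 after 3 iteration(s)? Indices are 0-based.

v_3 = (0, 7, 8)

v_0 = (1, 10, 10).
v_1 = A·v_0 = (1, 8, 3).
v_2 = A·v_1 = (9, 9, 0).
v_3 = A·v_2 = (0, 7, 8).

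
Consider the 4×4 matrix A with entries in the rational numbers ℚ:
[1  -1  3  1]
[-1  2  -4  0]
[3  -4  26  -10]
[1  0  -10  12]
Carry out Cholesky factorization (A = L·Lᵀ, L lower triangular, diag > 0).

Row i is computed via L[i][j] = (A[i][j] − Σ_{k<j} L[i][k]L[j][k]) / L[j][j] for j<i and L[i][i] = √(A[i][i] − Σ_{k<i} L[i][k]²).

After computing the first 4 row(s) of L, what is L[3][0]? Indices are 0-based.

L[3][0] = 1

Step 1: L[0][0] = √(1) = 1.
  L[1][0] = (-1) / L[0][0] = -1.
Step 2: L[1][1] = √(1) = 1.
  L[2][0] = (3) / L[0][0] = 3.
  L[2][1] = (-1) / L[1][1] = -1.
Step 3: L[2][2] = √(16) = 4.
  L[3][0] = (1) / L[0][0] = 1.
  L[3][1] = (1) / L[1][1] = 1.
  L[3][2] = (-12) / L[2][2] = -3.
Step 4: L[3][3] = √(1) = 1.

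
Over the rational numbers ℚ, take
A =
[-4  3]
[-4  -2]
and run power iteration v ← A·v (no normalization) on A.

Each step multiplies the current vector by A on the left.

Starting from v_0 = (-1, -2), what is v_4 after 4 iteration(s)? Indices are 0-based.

v_0 = (-1, -2).
v_1 = A·v_0 = (-2, 8).
v_2 = A·v_1 = (32, -8).
v_3 = A·v_2 = (-152, -112).
v_4 = A·v_3 = (272, 832).

v_4 = (272, 832)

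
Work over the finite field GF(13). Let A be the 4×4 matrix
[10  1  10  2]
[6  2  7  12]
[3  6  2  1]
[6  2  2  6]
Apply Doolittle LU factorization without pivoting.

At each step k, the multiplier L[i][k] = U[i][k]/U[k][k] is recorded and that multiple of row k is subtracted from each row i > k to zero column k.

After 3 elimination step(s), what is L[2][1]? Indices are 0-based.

L[2][1] = 5

[col 0] pivot 10
  R1 -= 11*R0 → (0, 4, 1, 3)  (L[1][0] := 11)
  R2 -= 12*R0 → (0, 7, 12, 3)  (L[2][0] := 12)
  R3 -= 11*R0 → (0, 4, 9, 10)  (L[3][0] := 11)
[col 1] pivot 4
  R2 -= 5*R1 → (0, 0, 7, 1)  (L[2][1] := 5)
  R3 -= 1*R1 → (0, 0, 8, 7)  (L[3][1] := 1)
[col 2] pivot 7
  R3 -= 3*R2 → (0, 0, 0, 4)  (L[3][2] := 3)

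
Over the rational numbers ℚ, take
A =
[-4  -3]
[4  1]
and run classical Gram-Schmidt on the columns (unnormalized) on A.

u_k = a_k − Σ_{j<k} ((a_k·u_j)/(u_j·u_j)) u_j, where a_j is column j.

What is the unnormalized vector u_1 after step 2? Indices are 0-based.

u_1 = (-1, -1)

Step 1: u_0 = a_0 = (-4, 4).
Step 2: u_1 = a_1 − (1/2)·u_0 = (-1, -1).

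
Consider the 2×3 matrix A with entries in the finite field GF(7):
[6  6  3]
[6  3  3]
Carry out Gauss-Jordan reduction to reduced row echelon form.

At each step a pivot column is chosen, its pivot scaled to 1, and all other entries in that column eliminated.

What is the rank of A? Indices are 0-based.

step 1: normalize row 0 (÷6) = (1, 1, 4)
  row 1: subtract 6×row0 = (0, 4, 0)
step 2: normalize row 1 (÷4) = (0, 1, 0)
  row 0: subtract 1×row1 = (1, 0, 4)

rank = 2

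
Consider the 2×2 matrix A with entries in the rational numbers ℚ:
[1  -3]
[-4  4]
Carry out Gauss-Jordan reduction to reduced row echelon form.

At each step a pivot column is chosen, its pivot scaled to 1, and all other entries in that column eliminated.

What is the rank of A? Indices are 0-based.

pivot(0,0)=1: scale R0 → (1, -3)
  clear (1,0): R1 −= (-4)R0 → (0, -8)
pivot(1,1)=-8: scale R1 → (0, 1)
  clear (0,1): R0 −= (-3)R1 → (1, 0)

rank = 2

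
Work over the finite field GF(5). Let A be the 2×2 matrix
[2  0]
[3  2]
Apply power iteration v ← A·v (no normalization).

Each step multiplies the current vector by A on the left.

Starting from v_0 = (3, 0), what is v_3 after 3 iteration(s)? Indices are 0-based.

v_3 = (4, 3)

v_0 = (3, 0).
v_1 = A·v_0 = (1, 4).
v_2 = A·v_1 = (2, 1).
v_3 = A·v_2 = (4, 3).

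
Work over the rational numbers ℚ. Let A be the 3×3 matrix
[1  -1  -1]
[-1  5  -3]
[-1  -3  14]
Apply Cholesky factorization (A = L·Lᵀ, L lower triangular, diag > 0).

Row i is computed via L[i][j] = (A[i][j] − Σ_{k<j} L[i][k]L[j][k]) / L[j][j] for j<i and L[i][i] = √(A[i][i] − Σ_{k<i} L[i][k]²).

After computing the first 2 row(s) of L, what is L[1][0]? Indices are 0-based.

L[1][0] = -1

Step 1: L[0][0] = √(1) = 1.
  L[1][0] = (-1) / L[0][0] = -1.
Step 2: L[1][1] = √(4) = 2.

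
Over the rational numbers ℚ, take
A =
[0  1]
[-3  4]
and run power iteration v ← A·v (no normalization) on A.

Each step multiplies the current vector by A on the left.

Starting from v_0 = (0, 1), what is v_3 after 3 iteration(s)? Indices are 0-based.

v_3 = (13, 40)

v_0 = (0, 1).
v_1 = A·v_0 = (1, 4).
v_2 = A·v_1 = (4, 13).
v_3 = A·v_2 = (13, 40).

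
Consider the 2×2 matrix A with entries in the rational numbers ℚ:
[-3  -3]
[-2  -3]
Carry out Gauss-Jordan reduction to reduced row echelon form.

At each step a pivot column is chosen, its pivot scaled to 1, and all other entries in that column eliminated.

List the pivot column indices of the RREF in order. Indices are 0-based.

pivot columns: 0, 1

step 1: normalize row 0 (÷-3) = (1, 1)
  row 1: subtract -2×row0 = (0, -1)
step 2: normalize row 1 (÷-1) = (0, 1)
  row 0: subtract 1×row1 = (1, 0)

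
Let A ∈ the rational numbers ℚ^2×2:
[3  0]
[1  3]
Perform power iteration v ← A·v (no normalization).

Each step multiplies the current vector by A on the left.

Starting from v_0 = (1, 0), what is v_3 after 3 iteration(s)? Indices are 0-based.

v_0 = (1, 0).
v_1 = A·v_0 = (3, 1).
v_2 = A·v_1 = (9, 6).
v_3 = A·v_2 = (27, 27).

v_3 = (27, 27)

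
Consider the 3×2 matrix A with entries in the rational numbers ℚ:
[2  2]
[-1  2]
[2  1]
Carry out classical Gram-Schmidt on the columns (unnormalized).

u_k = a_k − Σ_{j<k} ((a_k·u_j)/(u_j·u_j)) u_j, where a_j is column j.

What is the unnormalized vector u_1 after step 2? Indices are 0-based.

Step 1: u_0 = a_0 = (2, -1, 2).
Step 2: u_1 = a_1 − (4/9)·u_0 = (10/9, 22/9, 1/9).

u_1 = (10/9, 22/9, 1/9)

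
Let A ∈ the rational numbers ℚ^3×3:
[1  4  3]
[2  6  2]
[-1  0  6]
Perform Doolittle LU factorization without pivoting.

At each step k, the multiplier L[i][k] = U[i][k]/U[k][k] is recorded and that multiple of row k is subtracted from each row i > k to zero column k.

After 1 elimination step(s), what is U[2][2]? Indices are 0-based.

k=0: U[0][0]=1
  eliminate (1,0): mult=2, new row 1: (0, -2, -4); set L[1][0]=2
  eliminate (2,0): mult=-1, new row 2: (0, 4, 9); set L[2][0]=-1

U[2][2] = 9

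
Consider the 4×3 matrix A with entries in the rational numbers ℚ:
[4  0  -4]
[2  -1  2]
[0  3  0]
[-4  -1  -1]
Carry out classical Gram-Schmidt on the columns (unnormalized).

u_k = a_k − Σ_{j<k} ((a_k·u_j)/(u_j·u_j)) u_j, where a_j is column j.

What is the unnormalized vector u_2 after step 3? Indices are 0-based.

Step 1: u_0 = a_0 = (4, 2, 0, -4).
Step 2: u_1 = a_1 − (1/18)·u_0 = (-2/9, -10/9, 3, -7/9).
Step 3: u_2 = a_2 − (-2/9)·u_0 − (-5/98)·u_1 = (-153/49, 117/49, 15/98, -27/14).

u_2 = (-153/49, 117/49, 15/98, -27/14)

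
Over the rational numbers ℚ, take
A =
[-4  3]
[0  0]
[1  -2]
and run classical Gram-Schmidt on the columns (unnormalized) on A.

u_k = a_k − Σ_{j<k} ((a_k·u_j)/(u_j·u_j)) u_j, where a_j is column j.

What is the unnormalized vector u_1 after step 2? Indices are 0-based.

Step 1: u_0 = a_0 = (-4, 0, 1).
Step 2: u_1 = a_1 − (-14/17)·u_0 = (-5/17, 0, -20/17).

u_1 = (-5/17, 0, -20/17)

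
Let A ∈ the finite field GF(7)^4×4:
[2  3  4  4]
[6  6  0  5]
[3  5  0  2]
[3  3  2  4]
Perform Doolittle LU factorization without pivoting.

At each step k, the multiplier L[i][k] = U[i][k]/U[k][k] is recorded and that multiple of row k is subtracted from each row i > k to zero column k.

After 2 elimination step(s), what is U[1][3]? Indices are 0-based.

[col 0] pivot 2
  R1 -= 3*R0 → (0, 4, 2, 0)  (L[1][0] := 3)
  R2 -= 5*R0 → (0, 4, 1, 3)  (L[2][0] := 5)
  R3 -= 5*R0 → (0, 2, 3, 5)  (L[3][0] := 5)
[col 1] pivot 4
  R2 -= 1*R1 → (0, 0, 6, 3)  (L[2][1] := 1)
  R3 -= 4*R1 → (0, 0, 2, 5)  (L[3][1] := 4)

U[1][3] = 0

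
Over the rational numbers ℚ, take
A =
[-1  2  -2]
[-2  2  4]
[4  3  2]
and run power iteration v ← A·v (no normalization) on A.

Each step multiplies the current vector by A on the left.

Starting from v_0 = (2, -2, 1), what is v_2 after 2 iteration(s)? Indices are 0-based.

v_2 = (-8, 24, -36)

v_0 = (2, -2, 1).
v_1 = A·v_0 = (-8, -4, 4).
v_2 = A·v_1 = (-8, 24, -36).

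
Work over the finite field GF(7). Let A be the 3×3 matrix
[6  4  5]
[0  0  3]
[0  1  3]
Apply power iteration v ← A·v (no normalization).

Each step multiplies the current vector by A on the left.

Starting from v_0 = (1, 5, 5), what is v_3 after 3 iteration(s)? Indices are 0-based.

v_3 = (2, 1, 5)

v_0 = (1, 5, 5).
v_1 = A·v_0 = (2, 1, 6).
v_2 = A·v_1 = (4, 4, 5).
v_3 = A·v_2 = (2, 1, 5).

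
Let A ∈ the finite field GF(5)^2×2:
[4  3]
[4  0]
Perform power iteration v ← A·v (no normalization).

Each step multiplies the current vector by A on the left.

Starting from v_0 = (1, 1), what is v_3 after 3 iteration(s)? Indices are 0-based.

v_0 = (1, 1).
v_1 = A·v_0 = (2, 4).
v_2 = A·v_1 = (0, 3).
v_3 = A·v_2 = (4, 0).

v_3 = (4, 0)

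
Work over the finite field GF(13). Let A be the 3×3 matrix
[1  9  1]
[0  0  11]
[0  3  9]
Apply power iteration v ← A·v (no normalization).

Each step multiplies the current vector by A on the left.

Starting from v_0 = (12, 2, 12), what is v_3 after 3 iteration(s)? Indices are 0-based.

v_3 = (12, 3, 11)

v_0 = (12, 2, 12).
v_1 = A·v_0 = (3, 2, 10).
v_2 = A·v_1 = (5, 6, 5).
v_3 = A·v_2 = (12, 3, 11).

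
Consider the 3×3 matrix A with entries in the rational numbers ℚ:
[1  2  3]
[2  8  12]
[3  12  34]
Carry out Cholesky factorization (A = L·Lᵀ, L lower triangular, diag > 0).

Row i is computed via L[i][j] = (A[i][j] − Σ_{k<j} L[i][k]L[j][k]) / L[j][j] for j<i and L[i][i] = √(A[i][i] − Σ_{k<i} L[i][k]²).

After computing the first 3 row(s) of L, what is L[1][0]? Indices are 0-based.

L[1][0] = 2

Step 1: L[0][0] = √(1) = 1.
  L[1][0] = (2) / L[0][0] = 2.
Step 2: L[1][1] = √(4) = 2.
  L[2][0] = (3) / L[0][0] = 3.
  L[2][1] = (6) / L[1][1] = 3.
Step 3: L[2][2] = √(16) = 4.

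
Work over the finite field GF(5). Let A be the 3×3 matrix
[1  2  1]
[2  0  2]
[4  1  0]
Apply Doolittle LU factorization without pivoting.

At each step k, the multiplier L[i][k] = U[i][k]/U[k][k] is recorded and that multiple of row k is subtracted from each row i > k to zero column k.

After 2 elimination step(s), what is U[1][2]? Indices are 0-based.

U[1][2] = 0

k=0: U[0][0]=1
  eliminate (1,0): mult=2, new row 1: (0, 1, 0); set L[1][0]=2
  eliminate (2,0): mult=4, new row 2: (0, 3, 1); set L[2][0]=4
k=1: U[1][1]=1
  eliminate (2,1): mult=3, new row 2: (0, 0, 1); set L[2][1]=3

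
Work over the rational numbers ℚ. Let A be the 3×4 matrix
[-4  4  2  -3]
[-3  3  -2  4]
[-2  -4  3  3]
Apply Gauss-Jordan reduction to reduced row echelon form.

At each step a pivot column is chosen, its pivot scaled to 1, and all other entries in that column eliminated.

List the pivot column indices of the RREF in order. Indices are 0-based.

pivot columns: 0, 1, 2

pivot(0,0)=-4: scale R0 → (1, -1, -1/2, 3/4)
  clear (1,0): R1 −= (-3)R0 → (0, 0, -7/2, 25/4)
  clear (2,0): R2 −= (-2)R0 → (0, -6, 2, 9/2)
pivot(1,1): swap R1↔R2
pivot(1,1)=-6: scale R1 → (0, 1, -1/3, -3/4)
  clear (0,1): R0 −= (-1)R1 → (1, 0, -5/6, 0)
pivot(2,2)=-7/2: scale R2 → (0, 0, 1, -25/14)
  clear (0,2): R0 −= (-5/6)R2 → (1, 0, 0, -125/84)
  clear (1,2): R1 −= (-1/3)R2 → (0, 1, 0, -113/84)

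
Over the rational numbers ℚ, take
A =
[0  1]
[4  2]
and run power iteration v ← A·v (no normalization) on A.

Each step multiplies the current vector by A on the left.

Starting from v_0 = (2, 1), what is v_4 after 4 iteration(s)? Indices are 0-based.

v_4 = (88, 272)

v_0 = (2, 1).
v_1 = A·v_0 = (1, 10).
v_2 = A·v_1 = (10, 24).
v_3 = A·v_2 = (24, 88).
v_4 = A·v_3 = (88, 272).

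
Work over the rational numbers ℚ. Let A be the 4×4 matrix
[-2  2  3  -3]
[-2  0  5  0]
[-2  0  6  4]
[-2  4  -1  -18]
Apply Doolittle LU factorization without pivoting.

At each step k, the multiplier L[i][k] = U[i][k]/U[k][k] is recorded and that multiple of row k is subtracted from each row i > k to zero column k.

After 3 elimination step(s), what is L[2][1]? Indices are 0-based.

L[2][1] = 1

Step 1: pivot at (0,0) is -2.
  row1 ← row1 − (1)·row0  ⇒  L[1][0]=1, U row1=(0, -2, 2, 3)
  row2 ← row2 − (1)·row0  ⇒  L[2][0]=1, U row2=(0, -2, 3, 7)
  row3 ← row3 − (1)·row0  ⇒  L[3][0]=1, U row3=(0, 2, -4, -15)
Step 2: pivot at (1,1) is -2.
  row2 ← row2 − (1)·row1  ⇒  L[2][1]=1, U row2=(0, 0, 1, 4)
  row3 ← row3 − (-1)·row1  ⇒  L[3][1]=-1, U row3=(0, 0, -2, -12)
Step 3: pivot at (2,2) is 1.
  row3 ← row3 − (-2)·row2  ⇒  L[3][2]=-2, U row3=(0, 0, 0, -4)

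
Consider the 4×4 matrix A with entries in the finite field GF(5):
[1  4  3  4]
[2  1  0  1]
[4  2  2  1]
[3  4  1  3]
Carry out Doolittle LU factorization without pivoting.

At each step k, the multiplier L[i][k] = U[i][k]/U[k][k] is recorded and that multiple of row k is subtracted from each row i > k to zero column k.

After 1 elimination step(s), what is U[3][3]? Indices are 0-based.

U[3][3] = 1

[col 0] pivot 1
  R1 -= 2*R0 → (0, 3, 4, 3)  (L[1][0] := 2)
  R2 -= 4*R0 → (0, 1, 0, 0)  (L[2][0] := 4)
  R3 -= 3*R0 → (0, 2, 2, 1)  (L[3][0] := 3)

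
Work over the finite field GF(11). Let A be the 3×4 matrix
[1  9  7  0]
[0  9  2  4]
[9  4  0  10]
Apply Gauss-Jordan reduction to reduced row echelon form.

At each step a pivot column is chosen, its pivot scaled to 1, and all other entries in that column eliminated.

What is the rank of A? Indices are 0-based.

pivot(0,0)=1: scale R0 → (1, 9, 7, 0)
  clear (2,0): R2 −= (9)R0 → (0, 0, 3, 10)
pivot(1,1)=9: scale R1 → (0, 1, 10, 9)
  clear (0,1): R0 −= (9)R1 → (1, 0, 5, 7)
pivot(2,2)=3: scale R2 → (0, 0, 1, 7)
  clear (0,2): R0 −= (5)R2 → (1, 0, 0, 5)
  clear (1,2): R1 −= (10)R2 → (0, 1, 0, 5)

rank = 3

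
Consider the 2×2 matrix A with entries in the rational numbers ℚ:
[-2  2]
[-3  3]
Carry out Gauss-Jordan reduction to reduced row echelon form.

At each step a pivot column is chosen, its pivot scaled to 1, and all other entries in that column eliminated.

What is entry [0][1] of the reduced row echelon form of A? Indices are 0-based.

M[0][1] = -1

[1] R0 /= -2  ⇒  (1, -1)
     R1 -= -3·R0  ⇒  (0, 0)
column 1 empty below row 1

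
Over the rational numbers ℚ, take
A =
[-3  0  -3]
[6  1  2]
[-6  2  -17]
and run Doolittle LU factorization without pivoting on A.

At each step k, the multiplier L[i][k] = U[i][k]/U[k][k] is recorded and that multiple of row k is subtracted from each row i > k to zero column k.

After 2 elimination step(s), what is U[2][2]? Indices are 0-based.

U[2][2] = -3

Step 1: pivot at (0,0) is -3.
  row1 ← row1 − (-2)·row0  ⇒  L[1][0]=-2, U row1=(0, 1, -4)
  row2 ← row2 − (2)·row0  ⇒  L[2][0]=2, U row2=(0, 2, -11)
Step 2: pivot at (1,1) is 1.
  row2 ← row2 − (2)·row1  ⇒  L[2][1]=2, U row2=(0, 0, -3)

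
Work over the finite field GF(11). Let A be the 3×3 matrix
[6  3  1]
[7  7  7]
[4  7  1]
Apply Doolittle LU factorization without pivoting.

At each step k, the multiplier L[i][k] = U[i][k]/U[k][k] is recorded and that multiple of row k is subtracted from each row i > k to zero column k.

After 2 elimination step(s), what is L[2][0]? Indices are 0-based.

Step 1: pivot at (0,0) is 6.
  row1 ← row1 − (3)·row0  ⇒  L[1][0]=3, U row1=(0, 9, 4)
  row2 ← row2 − (8)·row0  ⇒  L[2][0]=8, U row2=(0, 5, 4)
Step 2: pivot at (1,1) is 9.
  row2 ← row2 − (3)·row1  ⇒  L[2][1]=3, U row2=(0, 0, 3)

L[2][0] = 8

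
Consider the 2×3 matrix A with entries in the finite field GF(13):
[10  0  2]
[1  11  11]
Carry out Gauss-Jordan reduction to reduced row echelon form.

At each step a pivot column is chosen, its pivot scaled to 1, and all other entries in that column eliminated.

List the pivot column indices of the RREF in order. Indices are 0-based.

step 1: normalize row 0 (÷10) = (1, 0, 8)
  row 1: subtract 1×row0 = (0, 11, 3)
step 2: normalize row 1 (÷11) = (0, 1, 5)

pivot columns: 0, 1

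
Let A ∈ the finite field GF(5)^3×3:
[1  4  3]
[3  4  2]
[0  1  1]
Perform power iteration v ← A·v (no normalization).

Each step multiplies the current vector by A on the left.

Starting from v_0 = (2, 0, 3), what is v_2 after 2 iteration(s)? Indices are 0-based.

v_0 = (2, 0, 3).
v_1 = A·v_0 = (1, 2, 3).
v_2 = A·v_1 = (3, 2, 0).

v_2 = (3, 2, 0)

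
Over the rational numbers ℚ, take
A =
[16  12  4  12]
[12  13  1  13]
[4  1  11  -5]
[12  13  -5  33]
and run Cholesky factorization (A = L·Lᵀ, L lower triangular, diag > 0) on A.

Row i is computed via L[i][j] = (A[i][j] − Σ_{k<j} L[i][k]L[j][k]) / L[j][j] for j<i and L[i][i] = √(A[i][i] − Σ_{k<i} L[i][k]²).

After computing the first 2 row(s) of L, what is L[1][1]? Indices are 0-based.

Step 1: L[0][0] = √(16) = 4.
  L[1][0] = (12) / L[0][0] = 3.
Step 2: L[1][1] = √(4) = 2.

L[1][1] = 2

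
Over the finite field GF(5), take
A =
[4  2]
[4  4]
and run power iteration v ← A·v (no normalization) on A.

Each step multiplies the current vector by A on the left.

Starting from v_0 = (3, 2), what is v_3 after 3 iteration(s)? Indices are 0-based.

v_0 = (3, 2).
v_1 = A·v_0 = (1, 0).
v_2 = A·v_1 = (4, 4).
v_3 = A·v_2 = (4, 2).

v_3 = (4, 2)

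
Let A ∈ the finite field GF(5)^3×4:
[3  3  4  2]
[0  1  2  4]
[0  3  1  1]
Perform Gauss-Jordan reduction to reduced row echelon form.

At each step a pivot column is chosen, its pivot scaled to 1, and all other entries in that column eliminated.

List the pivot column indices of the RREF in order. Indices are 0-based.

step 1: normalize row 0 (÷3) = (1, 1, 3, 4)
step 2: normalize row 1 (÷1) = (0, 1, 2, 4)
  row 0: subtract 1×row1 = (1, 0, 1, 0)
  row 2: subtract 3×row1 = (0, 0, 0, 4)
skip col 2 (zero from row 2)
step 3: normalize row 2 (÷4) = (0, 0, 0, 1)
  row 1: subtract 4×row2 = (0, 1, 2, 0)

pivot columns: 0, 1, 3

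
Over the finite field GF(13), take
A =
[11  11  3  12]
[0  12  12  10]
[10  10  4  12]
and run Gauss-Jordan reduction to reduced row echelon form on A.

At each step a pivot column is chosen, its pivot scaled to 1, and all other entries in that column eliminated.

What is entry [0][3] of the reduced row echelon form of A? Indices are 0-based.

M[0][3] = 8

pivot(0,0)=11: scale R0 → (1, 1, 5, 7)
  clear (2,0): R2 −= (10)R0 → (0, 0, 6, 7)
pivot(1,1)=12: scale R1 → (0, 1, 1, 3)
  clear (0,1): R0 −= (1)R1 → (1, 0, 4, 4)
pivot(2,2)=6: scale R2 → (0, 0, 1, 12)
  clear (0,2): R0 −= (4)R2 → (1, 0, 0, 8)
  clear (1,2): R1 −= (1)R2 → (0, 1, 0, 4)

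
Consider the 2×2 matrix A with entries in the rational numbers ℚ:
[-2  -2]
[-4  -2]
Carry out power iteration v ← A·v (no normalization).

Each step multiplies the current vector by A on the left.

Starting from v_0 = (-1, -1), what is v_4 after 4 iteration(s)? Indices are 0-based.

v_4 = (-464, -656)

v_0 = (-1, -1).
v_1 = A·v_0 = (4, 6).
v_2 = A·v_1 = (-20, -28).
v_3 = A·v_2 = (96, 136).
v_4 = A·v_3 = (-464, -656).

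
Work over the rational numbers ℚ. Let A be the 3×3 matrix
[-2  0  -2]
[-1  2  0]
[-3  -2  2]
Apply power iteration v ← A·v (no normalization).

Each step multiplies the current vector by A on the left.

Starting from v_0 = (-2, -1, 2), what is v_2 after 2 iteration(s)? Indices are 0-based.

v_2 = (-24, 0, 24)

v_0 = (-2, -1, 2).
v_1 = A·v_0 = (0, 0, 12).
v_2 = A·v_1 = (-24, 0, 24).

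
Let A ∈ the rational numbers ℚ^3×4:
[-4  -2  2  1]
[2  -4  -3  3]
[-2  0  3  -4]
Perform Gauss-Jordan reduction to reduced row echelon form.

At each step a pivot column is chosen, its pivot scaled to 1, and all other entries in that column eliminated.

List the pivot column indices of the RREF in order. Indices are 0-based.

pivot columns: 0, 1, 2

step 1: normalize row 0 (÷-4) = (1, 1/2, -1/2, -1/4)
  row 1: subtract 2×row0 = (0, -5, -2, 7/2)
  row 2: subtract -2×row0 = (0, 1, 2, -9/2)
step 2: normalize row 1 (÷-5) = (0, 1, 2/5, -7/10)
  row 0: subtract 1/2×row1 = (1, 0, -7/10, 1/10)
  row 2: subtract 1×row1 = (0, 0, 8/5, -19/5)
step 3: normalize row 2 (÷8/5) = (0, 0, 1, -19/8)
  row 0: subtract -7/10×row2 = (1, 0, 0, -25/16)
  row 1: subtract 2/5×row2 = (0, 1, 0, 1/4)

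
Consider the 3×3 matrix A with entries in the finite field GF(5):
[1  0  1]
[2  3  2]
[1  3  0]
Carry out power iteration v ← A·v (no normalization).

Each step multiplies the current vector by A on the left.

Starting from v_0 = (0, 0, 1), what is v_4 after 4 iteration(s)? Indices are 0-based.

v_0 = (0, 0, 1).
v_1 = A·v_0 = (1, 2, 0).
v_2 = A·v_1 = (1, 3, 2).
v_3 = A·v_2 = (3, 0, 0).
v_4 = A·v_3 = (3, 1, 3).

v_4 = (3, 1, 3)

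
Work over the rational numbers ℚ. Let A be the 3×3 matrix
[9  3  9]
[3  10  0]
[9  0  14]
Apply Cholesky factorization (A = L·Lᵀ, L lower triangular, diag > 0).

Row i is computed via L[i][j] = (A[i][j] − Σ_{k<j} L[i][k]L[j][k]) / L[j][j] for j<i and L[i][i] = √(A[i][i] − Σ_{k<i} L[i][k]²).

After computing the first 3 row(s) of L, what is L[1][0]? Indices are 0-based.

Step 1: L[0][0] = √(9) = 3.
  L[1][0] = (3) / L[0][0] = 1.
Step 2: L[1][1] = √(9) = 3.
  L[2][0] = (9) / L[0][0] = 3.
  L[2][1] = (-3) / L[1][1] = -1.
Step 3: L[2][2] = √(4) = 2.

L[1][0] = 1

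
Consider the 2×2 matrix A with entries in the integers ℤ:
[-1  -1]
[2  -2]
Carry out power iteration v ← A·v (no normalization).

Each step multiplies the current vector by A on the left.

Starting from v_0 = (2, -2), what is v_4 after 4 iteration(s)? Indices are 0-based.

v_0 = (2, -2).
v_1 = A·v_0 = (0, 8).
v_2 = A·v_1 = (-8, -16).
v_3 = A·v_2 = (24, 16).
v_4 = A·v_3 = (-40, 16).

v_4 = (-40, 16)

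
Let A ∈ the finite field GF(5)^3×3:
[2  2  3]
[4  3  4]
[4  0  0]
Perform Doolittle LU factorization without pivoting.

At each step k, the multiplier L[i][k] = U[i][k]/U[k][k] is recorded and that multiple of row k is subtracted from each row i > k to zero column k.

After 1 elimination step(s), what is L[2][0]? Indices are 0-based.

[col 0] pivot 2
  R1 -= 2*R0 → (0, 4, 3)  (L[1][0] := 2)
  R2 -= 2*R0 → (0, 1, 4)  (L[2][0] := 2)

L[2][0] = 2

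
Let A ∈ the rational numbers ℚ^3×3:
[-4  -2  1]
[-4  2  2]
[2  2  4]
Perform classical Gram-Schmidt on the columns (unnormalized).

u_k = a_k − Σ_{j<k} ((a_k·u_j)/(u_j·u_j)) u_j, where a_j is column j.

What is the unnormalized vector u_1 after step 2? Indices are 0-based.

Step 1: u_0 = a_0 = (-4, -4, 2).
Step 2: u_1 = a_1 − (1/9)·u_0 = (-14/9, 22/9, 16/9).

u_1 = (-14/9, 22/9, 16/9)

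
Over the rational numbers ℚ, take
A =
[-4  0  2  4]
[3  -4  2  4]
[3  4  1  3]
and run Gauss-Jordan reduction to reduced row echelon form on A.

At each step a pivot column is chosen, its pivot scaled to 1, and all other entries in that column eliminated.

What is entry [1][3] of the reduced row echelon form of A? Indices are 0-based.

[1] R0 /= -4  ⇒  (1, 0, -1/2, -1)
     R1 -= 3·R0  ⇒  (0, -4, 7/2, 7)
     R2 -= 3·R0  ⇒  (0, 4, 5/2, 6)
[2] R1 /= -4  ⇒  (0, 1, -7/8, -7/4)
     R2 -= 4·R1  ⇒  (0, 0, 6, 13)
[3] R2 /= 6  ⇒  (0, 0, 1, 13/6)
     R0 -= -1/2·R2  ⇒  (1, 0, 0, 1/12)
     R1 -= -7/8·R2  ⇒  (0, 1, 0, 7/48)

M[1][3] = 7/48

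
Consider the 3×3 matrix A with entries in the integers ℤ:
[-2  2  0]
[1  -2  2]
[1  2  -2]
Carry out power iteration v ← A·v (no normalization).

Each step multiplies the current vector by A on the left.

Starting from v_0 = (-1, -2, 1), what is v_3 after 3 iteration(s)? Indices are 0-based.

v_3 = (-80, 110, -82)

v_0 = (-1, -2, 1).
v_1 = A·v_0 = (-2, 5, -7).
v_2 = A·v_1 = (14, -26, 22).
v_3 = A·v_2 = (-80, 110, -82).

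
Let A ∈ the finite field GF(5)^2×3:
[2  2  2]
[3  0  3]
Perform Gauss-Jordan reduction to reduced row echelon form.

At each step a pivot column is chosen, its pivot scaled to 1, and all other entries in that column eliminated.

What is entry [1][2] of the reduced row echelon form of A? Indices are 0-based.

[1] R0 /= 2  ⇒  (1, 1, 1)
     R1 -= 3·R0  ⇒  (0, 2, 0)
[2] R1 /= 2  ⇒  (0, 1, 0)
     R0 -= 1·R1  ⇒  (1, 0, 1)

M[1][2] = 0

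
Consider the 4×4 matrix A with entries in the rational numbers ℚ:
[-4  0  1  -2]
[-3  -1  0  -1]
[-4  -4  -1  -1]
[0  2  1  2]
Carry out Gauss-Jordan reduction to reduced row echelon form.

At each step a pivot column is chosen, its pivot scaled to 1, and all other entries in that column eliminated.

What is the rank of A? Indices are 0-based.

[1] R0 /= -4  ⇒  (1, 0, -1/4, 1/2)
     R1 -= -3·R0  ⇒  (0, -1, -3/4, 1/2)
     R2 -= -4·R0  ⇒  (0, -4, -2, 1)
[2] R1 /= -1  ⇒  (0, 1, 3/4, -1/2)
     R2 -= -4·R1  ⇒  (0, 0, 1, -1)
     R3 -= 2·R1  ⇒  (0, 0, -1/2, 3)
[3] R2 /= 1  ⇒  (0, 0, 1, -1)
     R0 -= -1/4·R2  ⇒  (1, 0, 0, 1/4)
     R1 -= 3/4·R2  ⇒  (0, 1, 0, 1/4)
     R3 -= -1/2·R2  ⇒  (0, 0, 0, 5/2)
[4] R3 /= 5/2  ⇒  (0, 0, 0, 1)
     R0 -= 1/4·R3  ⇒  (1, 0, 0, 0)
     R1 -= 1/4·R3  ⇒  (0, 1, 0, 0)
     R2 -= -1·R3  ⇒  (0, 0, 1, 0)

rank = 4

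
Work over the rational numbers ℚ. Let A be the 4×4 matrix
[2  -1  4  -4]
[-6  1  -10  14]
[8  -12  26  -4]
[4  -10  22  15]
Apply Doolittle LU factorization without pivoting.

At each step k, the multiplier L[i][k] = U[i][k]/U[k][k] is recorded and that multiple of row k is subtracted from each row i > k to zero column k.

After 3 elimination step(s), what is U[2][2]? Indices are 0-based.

Step 1: pivot at (0,0) is 2.
  row1 ← row1 − (-3)·row0  ⇒  L[1][0]=-3, U row1=(0, -2, 2, 2)
  row2 ← row2 − (4)·row0  ⇒  L[2][0]=4, U row2=(0, -8, 10, 12)
  row3 ← row3 − (2)·row0  ⇒  L[3][0]=2, U row3=(0, -8, 14, 23)
Step 2: pivot at (1,1) is -2.
  row2 ← row2 − (4)·row1  ⇒  L[2][1]=4, U row2=(0, 0, 2, 4)
  row3 ← row3 − (4)·row1  ⇒  L[3][1]=4, U row3=(0, 0, 6, 15)
Step 3: pivot at (2,2) is 2.
  row3 ← row3 − (3)·row2  ⇒  L[3][2]=3, U row3=(0, 0, 0, 3)

U[2][2] = 2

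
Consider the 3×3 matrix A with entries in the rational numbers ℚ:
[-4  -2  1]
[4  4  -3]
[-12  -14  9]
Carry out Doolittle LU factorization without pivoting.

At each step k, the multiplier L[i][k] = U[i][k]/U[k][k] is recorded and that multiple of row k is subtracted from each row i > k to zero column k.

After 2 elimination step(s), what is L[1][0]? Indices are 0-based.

L[1][0] = -1

[col 0] pivot -4
  R1 -= -1*R0 → (0, 2, -2)  (L[1][0] := -1)
  R2 -= 3*R0 → (0, -8, 6)  (L[2][0] := 3)
[col 1] pivot 2
  R2 -= -4*R1 → (0, 0, -2)  (L[2][1] := -4)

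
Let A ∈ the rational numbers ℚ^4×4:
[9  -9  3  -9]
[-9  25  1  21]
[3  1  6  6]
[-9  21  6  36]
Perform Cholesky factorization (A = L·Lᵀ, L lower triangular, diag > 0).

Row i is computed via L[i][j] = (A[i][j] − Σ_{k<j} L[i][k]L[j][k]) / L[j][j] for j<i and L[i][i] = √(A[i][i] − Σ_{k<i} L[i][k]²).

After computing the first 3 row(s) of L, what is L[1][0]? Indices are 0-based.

L[1][0] = -3

Step 1: L[0][0] = √(9) = 3.
  L[1][0] = (-9) / L[0][0] = -3.
Step 2: L[1][1] = √(16) = 4.
  L[2][0] = (3) / L[0][0] = 1.
  L[2][1] = (4) / L[1][1] = 1.
Step 3: L[2][2] = √(4) = 2.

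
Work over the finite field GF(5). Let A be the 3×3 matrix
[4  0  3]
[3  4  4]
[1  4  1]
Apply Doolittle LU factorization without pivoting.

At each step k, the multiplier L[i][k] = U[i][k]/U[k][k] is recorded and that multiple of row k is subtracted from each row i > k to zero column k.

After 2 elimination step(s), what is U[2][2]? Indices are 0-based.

U[2][2] = 1

k=0: U[0][0]=4
  eliminate (1,0): mult=2, new row 1: (0, 4, 3); set L[1][0]=2
  eliminate (2,0): mult=4, new row 2: (0, 4, 4); set L[2][0]=4
k=1: U[1][1]=4
  eliminate (2,1): mult=1, new row 2: (0, 0, 1); set L[2][1]=1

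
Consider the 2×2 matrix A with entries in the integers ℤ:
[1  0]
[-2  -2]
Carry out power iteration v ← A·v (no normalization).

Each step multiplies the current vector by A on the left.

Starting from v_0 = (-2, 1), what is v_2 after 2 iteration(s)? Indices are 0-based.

v_0 = (-2, 1).
v_1 = A·v_0 = (-2, 2).
v_2 = A·v_1 = (-2, 0).

v_2 = (-2, 0)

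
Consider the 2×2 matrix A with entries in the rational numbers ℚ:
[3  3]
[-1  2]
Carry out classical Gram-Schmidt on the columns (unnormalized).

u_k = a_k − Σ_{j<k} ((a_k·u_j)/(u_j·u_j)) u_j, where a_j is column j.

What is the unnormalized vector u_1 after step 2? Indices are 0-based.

Step 1: u_0 = a_0 = (3, -1).
Step 2: u_1 = a_1 − (7/10)·u_0 = (9/10, 27/10).

u_1 = (9/10, 27/10)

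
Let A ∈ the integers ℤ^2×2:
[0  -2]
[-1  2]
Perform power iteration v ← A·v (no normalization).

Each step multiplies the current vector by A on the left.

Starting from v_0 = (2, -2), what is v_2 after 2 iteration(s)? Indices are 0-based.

v_0 = (2, -2).
v_1 = A·v_0 = (4, -6).
v_2 = A·v_1 = (12, -16).

v_2 = (12, -16)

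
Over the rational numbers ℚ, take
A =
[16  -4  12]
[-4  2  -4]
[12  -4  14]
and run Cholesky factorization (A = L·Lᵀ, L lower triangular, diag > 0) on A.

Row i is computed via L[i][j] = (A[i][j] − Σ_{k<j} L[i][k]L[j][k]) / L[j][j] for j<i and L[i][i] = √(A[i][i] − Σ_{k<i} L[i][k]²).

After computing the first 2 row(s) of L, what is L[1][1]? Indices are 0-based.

Step 1: L[0][0] = √(16) = 4.
  L[1][0] = (-4) / L[0][0] = -1.
Step 2: L[1][1] = √(1) = 1.

L[1][1] = 1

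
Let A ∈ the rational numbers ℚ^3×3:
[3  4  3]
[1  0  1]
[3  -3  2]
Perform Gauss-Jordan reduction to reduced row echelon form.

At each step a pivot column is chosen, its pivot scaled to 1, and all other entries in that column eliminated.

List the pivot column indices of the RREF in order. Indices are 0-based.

[1] R0 /= 3  ⇒  (1, 4/3, 1)
     R1 -= 1·R0  ⇒  (0, -4/3, 0)
     R2 -= 3·R0  ⇒  (0, -7, -1)
[2] R1 /= -4/3  ⇒  (0, 1, 0)
     R0 -= 4/3·R1  ⇒  (1, 0, 1)
     R2 -= -7·R1  ⇒  (0, 0, -1)
[3] R2 /= -1  ⇒  (0, 0, 1)
     R0 -= 1·R2  ⇒  (1, 0, 0)

pivot columns: 0, 1, 2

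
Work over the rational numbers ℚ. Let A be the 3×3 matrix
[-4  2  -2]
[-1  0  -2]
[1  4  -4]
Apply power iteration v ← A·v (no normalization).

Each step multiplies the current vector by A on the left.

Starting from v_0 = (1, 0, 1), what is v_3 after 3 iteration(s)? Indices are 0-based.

v_0 = (1, 0, 1).
v_1 = A·v_0 = (-6, -3, -3).
v_2 = A·v_1 = (24, 12, -6).
v_3 = A·v_2 = (-60, -12, 96).

v_3 = (-60, -12, 96)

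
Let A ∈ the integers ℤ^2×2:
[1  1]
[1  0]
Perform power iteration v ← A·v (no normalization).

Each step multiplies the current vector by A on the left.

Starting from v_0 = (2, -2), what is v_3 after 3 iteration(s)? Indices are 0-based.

v_0 = (2, -2).
v_1 = A·v_0 = (0, 2).
v_2 = A·v_1 = (2, 0).
v_3 = A·v_2 = (2, 2).

v_3 = (2, 2)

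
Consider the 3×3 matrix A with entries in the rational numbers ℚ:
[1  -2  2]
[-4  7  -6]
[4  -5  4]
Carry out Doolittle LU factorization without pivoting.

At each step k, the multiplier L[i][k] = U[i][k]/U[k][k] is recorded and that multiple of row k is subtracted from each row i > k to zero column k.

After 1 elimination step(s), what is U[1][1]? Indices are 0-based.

U[1][1] = -1

Step 1: pivot at (0,0) is 1.
  row1 ← row1 − (-4)·row0  ⇒  L[1][0]=-4, U row1=(0, -1, 2)
  row2 ← row2 − (4)·row0  ⇒  L[2][0]=4, U row2=(0, 3, -4)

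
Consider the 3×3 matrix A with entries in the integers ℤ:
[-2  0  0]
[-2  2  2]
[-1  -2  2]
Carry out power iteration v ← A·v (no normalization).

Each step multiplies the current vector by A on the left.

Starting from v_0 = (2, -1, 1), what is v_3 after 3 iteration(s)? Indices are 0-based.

v_0 = (2, -1, 1).
v_1 = A·v_0 = (-4, -4, 2).
v_2 = A·v_1 = (8, 4, 16).
v_3 = A·v_2 = (-16, 24, 16).

v_3 = (-16, 24, 16)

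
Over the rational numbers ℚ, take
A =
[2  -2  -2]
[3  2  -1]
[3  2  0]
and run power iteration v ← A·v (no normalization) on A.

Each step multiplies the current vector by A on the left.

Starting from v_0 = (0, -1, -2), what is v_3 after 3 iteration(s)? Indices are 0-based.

v_3 = (-44, 70, 88)

v_0 = (0, -1, -2).
v_1 = A·v_0 = (6, 0, -2).
v_2 = A·v_1 = (16, 20, 18).
v_3 = A·v_2 = (-44, 70, 88).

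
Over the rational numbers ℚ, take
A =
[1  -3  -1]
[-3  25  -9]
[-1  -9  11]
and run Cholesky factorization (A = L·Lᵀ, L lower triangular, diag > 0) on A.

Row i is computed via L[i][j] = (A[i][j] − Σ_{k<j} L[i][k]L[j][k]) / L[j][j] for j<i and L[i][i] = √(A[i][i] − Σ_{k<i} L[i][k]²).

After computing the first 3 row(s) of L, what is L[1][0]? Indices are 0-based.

L[1][0] = -3

Step 1: L[0][0] = √(1) = 1.
  L[1][0] = (-3) / L[0][0] = -3.
Step 2: L[1][1] = √(16) = 4.
  L[2][0] = (-1) / L[0][0] = -1.
  L[2][1] = (-12) / L[1][1] = -3.
Step 3: L[2][2] = √(1) = 1.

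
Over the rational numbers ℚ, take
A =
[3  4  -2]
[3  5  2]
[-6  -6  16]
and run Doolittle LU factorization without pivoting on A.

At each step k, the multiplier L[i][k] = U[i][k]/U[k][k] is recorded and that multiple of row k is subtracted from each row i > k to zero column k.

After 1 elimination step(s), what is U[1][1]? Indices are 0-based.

U[1][1] = 1

k=0: U[0][0]=3
  eliminate (1,0): mult=1, new row 1: (0, 1, 4); set L[1][0]=1
  eliminate (2,0): mult=-2, new row 2: (0, 2, 12); set L[2][0]=-2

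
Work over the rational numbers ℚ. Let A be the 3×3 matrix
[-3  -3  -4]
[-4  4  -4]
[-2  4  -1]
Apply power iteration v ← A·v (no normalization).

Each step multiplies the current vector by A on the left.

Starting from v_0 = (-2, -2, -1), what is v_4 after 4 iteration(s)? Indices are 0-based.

v_0 = (-2, -2, -1).
v_1 = A·v_0 = (16, 4, -3).
v_2 = A·v_1 = (-48, -36, -13).
v_3 = A·v_2 = (304, 100, -35).
v_4 = A·v_3 = (-1072, -676, -173).

v_4 = (-1072, -676, -173)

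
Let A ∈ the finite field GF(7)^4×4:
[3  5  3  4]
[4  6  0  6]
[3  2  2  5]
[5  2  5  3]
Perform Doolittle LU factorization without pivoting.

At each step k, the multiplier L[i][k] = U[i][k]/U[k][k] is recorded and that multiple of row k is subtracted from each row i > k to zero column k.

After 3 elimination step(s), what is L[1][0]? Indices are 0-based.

L[1][0] = 6

Step 1: pivot at (0,0) is 3.
  row1 ← row1 − (6)·row0  ⇒  L[1][0]=6, U row1=(0, 4, 3, 3)
  row2 ← row2 − (1)·row0  ⇒  L[2][0]=1, U row2=(0, 4, 6, 1)
  row3 ← row3 − (4)·row0  ⇒  L[3][0]=4, U row3=(0, 3, 0, 1)
Step 2: pivot at (1,1) is 4.
  row2 ← row2 − (1)·row1  ⇒  L[2][1]=1, U row2=(0, 0, 3, 5)
  row3 ← row3 − (6)·row1  ⇒  L[3][1]=6, U row3=(0, 0, 3, 4)
Step 3: pivot at (2,2) is 3.
  row3 ← row3 − (1)·row2  ⇒  L[3][2]=1, U row3=(0, 0, 0, 6)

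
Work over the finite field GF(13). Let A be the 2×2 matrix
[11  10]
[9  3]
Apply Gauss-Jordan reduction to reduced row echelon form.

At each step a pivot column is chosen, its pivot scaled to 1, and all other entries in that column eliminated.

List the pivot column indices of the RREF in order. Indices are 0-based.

pivot columns: 0, 1

[1] R0 /= 11  ⇒  (1, 8)
     R1 -= 9·R0  ⇒  (0, 9)
[2] R1 /= 9  ⇒  (0, 1)
     R0 -= 8·R1  ⇒  (1, 0)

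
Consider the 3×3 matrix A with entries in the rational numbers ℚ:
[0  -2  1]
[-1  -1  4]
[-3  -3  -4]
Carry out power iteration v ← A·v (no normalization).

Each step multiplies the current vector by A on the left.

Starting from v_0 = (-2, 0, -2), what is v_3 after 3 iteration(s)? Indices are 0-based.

v_0 = (-2, 0, -2).
v_1 = A·v_0 = (-2, -6, 14).
v_2 = A·v_1 = (26, 64, -32).
v_3 = A·v_2 = (-160, -218, -142).

v_3 = (-160, -218, -142)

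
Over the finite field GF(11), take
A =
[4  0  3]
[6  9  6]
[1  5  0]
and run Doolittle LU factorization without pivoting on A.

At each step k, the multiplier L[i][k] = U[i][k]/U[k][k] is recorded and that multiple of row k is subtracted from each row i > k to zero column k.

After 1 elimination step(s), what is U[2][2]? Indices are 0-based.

Step 1: pivot at (0,0) is 4.
  row1 ← row1 − (7)·row0  ⇒  L[1][0]=7, U row1=(0, 9, 7)
  row2 ← row2 − (3)·row0  ⇒  L[2][0]=3, U row2=(0, 5, 2)

U[2][2] = 2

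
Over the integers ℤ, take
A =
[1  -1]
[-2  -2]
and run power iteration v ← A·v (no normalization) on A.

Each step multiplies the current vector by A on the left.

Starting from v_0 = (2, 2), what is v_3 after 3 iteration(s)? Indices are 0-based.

v_3 = (-8, -48)

v_0 = (2, 2).
v_1 = A·v_0 = (0, -8).
v_2 = A·v_1 = (8, 16).
v_3 = A·v_2 = (-8, -48).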